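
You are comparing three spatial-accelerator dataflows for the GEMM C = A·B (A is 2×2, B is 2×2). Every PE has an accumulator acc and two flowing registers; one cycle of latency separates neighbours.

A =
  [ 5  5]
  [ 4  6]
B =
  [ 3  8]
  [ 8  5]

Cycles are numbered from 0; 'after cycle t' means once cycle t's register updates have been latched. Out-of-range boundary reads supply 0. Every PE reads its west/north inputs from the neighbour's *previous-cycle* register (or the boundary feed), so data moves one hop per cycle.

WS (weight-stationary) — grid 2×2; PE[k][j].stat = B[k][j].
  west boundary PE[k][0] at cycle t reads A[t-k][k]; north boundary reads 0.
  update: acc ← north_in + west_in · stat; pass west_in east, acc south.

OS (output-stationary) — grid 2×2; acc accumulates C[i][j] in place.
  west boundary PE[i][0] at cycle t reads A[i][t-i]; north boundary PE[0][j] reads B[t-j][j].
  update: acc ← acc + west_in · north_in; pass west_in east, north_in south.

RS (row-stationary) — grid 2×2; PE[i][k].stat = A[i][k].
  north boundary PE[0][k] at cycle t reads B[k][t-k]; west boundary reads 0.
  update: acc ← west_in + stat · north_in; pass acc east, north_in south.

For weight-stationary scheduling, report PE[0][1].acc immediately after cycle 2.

WS (2×2). Following PE[0][1] plus its west/north inputs:
  [0] (0,0) acc=15 (h:5 v:15)
  [0] (0,1) acc=0 (h:0 v:0)
  [1] (0,0) acc=12 (h:4 v:12)
  [1] (0,1) acc=40 (h:5 v:40)
  [2] (0,0) acc=0 (h:0 v:0)
  [2] (0,1) acc=32 (h:4 v:32)

PE[0][1].acc = 32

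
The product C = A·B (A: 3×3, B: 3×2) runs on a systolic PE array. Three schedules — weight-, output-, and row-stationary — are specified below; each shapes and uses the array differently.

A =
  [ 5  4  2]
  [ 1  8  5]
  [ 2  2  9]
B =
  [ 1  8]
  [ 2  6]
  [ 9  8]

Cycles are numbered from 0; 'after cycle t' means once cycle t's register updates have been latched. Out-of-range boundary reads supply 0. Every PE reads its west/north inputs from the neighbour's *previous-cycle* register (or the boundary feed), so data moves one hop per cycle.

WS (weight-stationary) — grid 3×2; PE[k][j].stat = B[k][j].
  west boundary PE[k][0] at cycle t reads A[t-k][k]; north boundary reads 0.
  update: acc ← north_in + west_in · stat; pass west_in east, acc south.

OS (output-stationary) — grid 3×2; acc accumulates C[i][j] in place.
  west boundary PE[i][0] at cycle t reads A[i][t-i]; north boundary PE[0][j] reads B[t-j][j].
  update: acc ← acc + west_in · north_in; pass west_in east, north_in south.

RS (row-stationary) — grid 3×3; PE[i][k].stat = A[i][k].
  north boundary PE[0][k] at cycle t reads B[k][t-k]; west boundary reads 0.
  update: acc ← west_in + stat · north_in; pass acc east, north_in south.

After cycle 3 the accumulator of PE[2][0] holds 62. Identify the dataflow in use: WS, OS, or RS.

Under WS (3×2), PE[2][0]:
  t=0 PE[2][0]: acc=0 h=0 v=0
  t=1 PE[2][0]: acc=0 h=0 v=0
  t=2 PE[2][0]: acc=31 h=2 v=31
  t=3 PE[2][0]: acc=62 h=5 v=62
Under OS (3×2), PE[2][0]:
  t=0 PE[2][0]: acc=0 h=0 v=0
  t=1 PE[2][0]: acc=0 h=0 v=0
  t=2 PE[2][0]: acc=2 h=2 v=1
  t=3 PE[2][0]: acc=6 h=2 v=2
Under RS (3×3), PE[2][0]:
  t=0 PE[2][0]: acc=0 h=0 v=0
  t=1 PE[2][0]: acc=0 h=0 v=0
  t=2 PE[2][0]: acc=2 h=2 v=1
  t=3 PE[2][0]: acc=16 h=16 v=8

dataflow = WS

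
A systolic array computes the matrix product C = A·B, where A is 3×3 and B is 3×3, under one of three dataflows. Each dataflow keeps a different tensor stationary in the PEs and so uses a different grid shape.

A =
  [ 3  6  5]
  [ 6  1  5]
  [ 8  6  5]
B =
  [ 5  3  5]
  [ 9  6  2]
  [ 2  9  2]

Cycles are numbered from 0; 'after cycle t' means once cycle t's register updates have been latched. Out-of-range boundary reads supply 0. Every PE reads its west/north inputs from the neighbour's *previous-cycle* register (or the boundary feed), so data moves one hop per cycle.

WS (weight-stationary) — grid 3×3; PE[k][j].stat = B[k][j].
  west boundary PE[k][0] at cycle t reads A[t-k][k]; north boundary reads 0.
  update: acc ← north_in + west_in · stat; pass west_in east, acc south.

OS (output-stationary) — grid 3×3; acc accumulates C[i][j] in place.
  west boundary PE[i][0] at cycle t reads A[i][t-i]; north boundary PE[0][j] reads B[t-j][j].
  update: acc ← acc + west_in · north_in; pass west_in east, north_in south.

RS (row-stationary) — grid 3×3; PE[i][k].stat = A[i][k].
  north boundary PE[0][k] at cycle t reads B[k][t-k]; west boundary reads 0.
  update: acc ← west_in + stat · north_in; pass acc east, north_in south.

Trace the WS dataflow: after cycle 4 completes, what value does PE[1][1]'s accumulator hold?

Tracing WS — 3×3 array, target PE[1][1]:
  c0 r0c1: 0 / 0 / 0
  c0 r1c0: 0 / 0 / 0
  c0 r1c1: 0 / 0 / 0
  c1 r0c1: 9 / 3 / 9
  c1 r1c0: 69 / 6 / 69
  c1 r1c1: 0 / 0 / 0
  c2 r0c1: 18 / 6 / 18
  c2 r1c0: 39 / 1 / 39
  c2 r1c1: 45 / 6 / 45
  c3 r0c1: 24 / 8 / 24
  c3 r1c0: 94 / 6 / 94
  c3 r1c1: 24 / 1 / 24
  c4 r0c1: 0 / 0 / 0
  c4 r1c0: 0 / 0 / 0
  c4 r1c1: 60 / 6 / 60

PE[1][1].acc = 60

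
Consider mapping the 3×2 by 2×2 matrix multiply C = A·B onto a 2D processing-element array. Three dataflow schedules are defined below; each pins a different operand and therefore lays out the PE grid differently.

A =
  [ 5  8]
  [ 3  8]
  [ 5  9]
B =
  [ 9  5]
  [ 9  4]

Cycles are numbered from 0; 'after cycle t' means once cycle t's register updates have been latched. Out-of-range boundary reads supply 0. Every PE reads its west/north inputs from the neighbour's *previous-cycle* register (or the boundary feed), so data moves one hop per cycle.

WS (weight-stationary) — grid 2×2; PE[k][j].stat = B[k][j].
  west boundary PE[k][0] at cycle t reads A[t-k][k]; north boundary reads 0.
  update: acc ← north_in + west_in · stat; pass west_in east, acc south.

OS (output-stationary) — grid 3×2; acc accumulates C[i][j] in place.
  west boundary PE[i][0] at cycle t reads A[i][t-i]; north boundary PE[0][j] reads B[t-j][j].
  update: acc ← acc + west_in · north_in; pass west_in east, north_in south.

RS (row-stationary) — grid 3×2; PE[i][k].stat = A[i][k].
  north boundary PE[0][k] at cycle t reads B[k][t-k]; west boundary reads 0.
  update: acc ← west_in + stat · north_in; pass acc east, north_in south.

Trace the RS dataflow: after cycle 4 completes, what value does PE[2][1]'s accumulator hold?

RS on a 3×2 grid — tracing PE[2][1] and its feeders:
  step 0 · PE1,1: acc=0; fwd→0 fwd↓0
  step 0 · PE2,0: acc=0; fwd→0 fwd↓0
  step 0 · PE2,1: acc=0; fwd→0 fwd↓0
  step 1 · PE1,1: acc=0; fwd→0 fwd↓0
  step 1 · PE2,0: acc=0; fwd→0 fwd↓0
  step 1 · PE2,1: acc=0; fwd→0 fwd↓0
  step 2 · PE1,1: acc=99; fwd→99 fwd↓9
  step 2 · PE2,0: acc=45; fwd→45 fwd↓9
  step 2 · PE2,1: acc=0; fwd→0 fwd↓0
  step 3 · PE1,1: acc=47; fwd→47 fwd↓4
  step 3 · PE2,0: acc=25; fwd→25 fwd↓5
  step 3 · PE2,1: acc=126; fwd→126 fwd↓9
  step 4 · PE1,1: acc=0; fwd→0 fwd↓0
  step 4 · PE2,0: acc=0; fwd→0 fwd↓0
  step 4 · PE2,1: acc=61; fwd→61 fwd↓4

PE[2][1].acc = 61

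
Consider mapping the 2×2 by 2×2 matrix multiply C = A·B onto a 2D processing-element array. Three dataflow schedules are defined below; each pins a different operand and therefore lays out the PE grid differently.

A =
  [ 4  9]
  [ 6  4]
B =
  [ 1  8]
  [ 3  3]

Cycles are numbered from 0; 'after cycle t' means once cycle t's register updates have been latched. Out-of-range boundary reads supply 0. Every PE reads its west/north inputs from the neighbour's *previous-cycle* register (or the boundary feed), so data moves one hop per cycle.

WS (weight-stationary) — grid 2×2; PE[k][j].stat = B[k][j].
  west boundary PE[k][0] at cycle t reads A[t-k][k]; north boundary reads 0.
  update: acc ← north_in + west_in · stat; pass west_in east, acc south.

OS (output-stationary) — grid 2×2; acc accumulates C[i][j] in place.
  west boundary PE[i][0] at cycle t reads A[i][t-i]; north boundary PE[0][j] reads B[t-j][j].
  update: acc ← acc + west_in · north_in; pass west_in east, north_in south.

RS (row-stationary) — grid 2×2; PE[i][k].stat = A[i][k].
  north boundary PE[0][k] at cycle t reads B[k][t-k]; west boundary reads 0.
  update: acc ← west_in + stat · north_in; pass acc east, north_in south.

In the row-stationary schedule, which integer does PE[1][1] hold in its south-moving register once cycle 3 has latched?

register = 3

RS (2×2). Following PE[1][1] plus its west/north inputs:
  after 0 — PE[0][1] acc=0, pass-E 0, pass-S 0
  after 0 — PE[1][0] acc=0, pass-E 0, pass-S 0
  after 0 — PE[1][1] acc=0, pass-E 0, pass-S 0
  after 1 — PE[0][1] acc=31, pass-E 31, pass-S 3
  after 1 — PE[1][0] acc=6, pass-E 6, pass-S 1
  after 1 — PE[1][1] acc=0, pass-E 0, pass-S 0
  after 2 — PE[0][1] acc=59, pass-E 59, pass-S 3
  after 2 — PE[1][0] acc=48, pass-E 48, pass-S 8
  after 2 — PE[1][1] acc=18, pass-E 18, pass-S 3
  after 3 — PE[0][1] acc=0, pass-E 0, pass-S 0
  after 3 — PE[1][0] acc=0, pass-E 0, pass-S 0
  after 3 — PE[1][1] acc=60, pass-E 60, pass-S 3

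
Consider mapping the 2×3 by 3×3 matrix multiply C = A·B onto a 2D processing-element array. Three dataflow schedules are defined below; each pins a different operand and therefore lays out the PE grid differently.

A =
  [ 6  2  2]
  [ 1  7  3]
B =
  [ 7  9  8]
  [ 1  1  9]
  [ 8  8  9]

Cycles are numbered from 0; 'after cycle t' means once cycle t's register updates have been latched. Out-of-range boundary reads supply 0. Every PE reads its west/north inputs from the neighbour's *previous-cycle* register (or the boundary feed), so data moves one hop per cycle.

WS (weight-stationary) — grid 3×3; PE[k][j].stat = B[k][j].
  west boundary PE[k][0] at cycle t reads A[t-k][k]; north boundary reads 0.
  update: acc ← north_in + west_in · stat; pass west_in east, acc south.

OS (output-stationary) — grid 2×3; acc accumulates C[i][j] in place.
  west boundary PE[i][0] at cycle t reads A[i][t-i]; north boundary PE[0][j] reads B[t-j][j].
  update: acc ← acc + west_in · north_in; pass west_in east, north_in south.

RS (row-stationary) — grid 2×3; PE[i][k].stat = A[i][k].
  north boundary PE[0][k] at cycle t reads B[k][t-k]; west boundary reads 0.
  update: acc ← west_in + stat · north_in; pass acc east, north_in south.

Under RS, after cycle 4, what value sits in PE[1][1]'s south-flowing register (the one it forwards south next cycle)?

register = 9

RS 2×3: PE[1][1] cycle-by-cycle (with neighbour feeds):
  t=0 PE[0][1]: acc=0 h=0 v=0
  t=0 PE[1][0]: acc=0 h=0 v=0
  t=0 PE[1][1]: acc=0 h=0 v=0
  t=1 PE[0][1]: acc=44 h=44 v=1
  t=1 PE[1][0]: acc=7 h=7 v=7
  t=1 PE[1][1]: acc=0 h=0 v=0
  t=2 PE[0][1]: acc=56 h=56 v=1
  t=2 PE[1][0]: acc=9 h=9 v=9
  t=2 PE[1][1]: acc=14 h=14 v=1
  t=3 PE[0][1]: acc=66 h=66 v=9
  t=3 PE[1][0]: acc=8 h=8 v=8
  t=3 PE[1][1]: acc=16 h=16 v=1
  t=4 PE[0][1]: acc=0 h=0 v=0
  t=4 PE[1][0]: acc=0 h=0 v=0
  t=4 PE[1][1]: acc=71 h=71 v=9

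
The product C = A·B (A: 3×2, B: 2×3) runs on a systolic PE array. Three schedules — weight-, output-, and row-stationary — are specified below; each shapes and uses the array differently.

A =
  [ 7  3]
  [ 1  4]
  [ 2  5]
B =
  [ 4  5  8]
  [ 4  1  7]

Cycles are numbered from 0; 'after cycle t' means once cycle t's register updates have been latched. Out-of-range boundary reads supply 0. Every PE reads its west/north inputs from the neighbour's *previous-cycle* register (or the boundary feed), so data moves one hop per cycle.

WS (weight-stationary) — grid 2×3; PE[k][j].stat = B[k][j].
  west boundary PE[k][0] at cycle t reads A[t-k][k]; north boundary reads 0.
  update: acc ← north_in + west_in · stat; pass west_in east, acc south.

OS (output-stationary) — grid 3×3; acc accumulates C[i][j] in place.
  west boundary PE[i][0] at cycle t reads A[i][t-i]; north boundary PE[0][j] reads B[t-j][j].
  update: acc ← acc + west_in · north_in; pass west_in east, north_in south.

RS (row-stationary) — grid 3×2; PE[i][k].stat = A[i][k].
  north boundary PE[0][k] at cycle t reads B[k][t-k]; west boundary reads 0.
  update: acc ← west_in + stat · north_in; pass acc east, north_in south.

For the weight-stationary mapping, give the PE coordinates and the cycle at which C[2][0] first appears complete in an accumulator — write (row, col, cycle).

WS — PE[1][0] is where C[2][0] collects:
  after 0 — PE[1][0] acc=0, pass-E 0, pass-S 0
  after 1 — PE[1][0] acc=40, pass-E 3, pass-S 40
  after 2 — PE[1][0] acc=20, pass-E 4, pass-S 20
  after 3 — PE[1][0] acc=28, pass-E 5, pass-S 28

(row, col, cycle) = (1, 0, 3)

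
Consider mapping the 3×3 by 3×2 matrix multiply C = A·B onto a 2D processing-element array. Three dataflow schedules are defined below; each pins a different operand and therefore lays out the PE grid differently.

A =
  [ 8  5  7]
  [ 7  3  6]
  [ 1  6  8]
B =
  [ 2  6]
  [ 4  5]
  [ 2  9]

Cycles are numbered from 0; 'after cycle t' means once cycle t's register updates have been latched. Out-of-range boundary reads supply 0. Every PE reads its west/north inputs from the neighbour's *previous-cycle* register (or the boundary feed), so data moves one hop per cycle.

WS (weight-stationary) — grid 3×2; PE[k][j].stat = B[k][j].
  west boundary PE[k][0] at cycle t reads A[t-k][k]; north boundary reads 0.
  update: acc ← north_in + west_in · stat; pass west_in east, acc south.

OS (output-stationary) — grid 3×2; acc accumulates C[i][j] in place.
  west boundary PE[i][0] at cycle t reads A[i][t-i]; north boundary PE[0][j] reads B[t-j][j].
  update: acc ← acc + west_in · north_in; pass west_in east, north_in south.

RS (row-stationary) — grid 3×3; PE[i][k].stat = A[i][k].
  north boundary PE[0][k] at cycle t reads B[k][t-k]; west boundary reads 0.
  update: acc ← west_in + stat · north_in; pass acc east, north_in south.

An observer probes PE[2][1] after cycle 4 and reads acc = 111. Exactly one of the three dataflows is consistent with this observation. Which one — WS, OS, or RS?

dataflow = WS

WS (3×2 grid), PE[2][1]:
  cycle 0: PE[2][1] → acc 0, east 0, south 0
  cycle 1: PE[2][1] → acc 0, east 0, south 0
  cycle 2: PE[2][1] → acc 0, east 0, south 0
  cycle 3: PE[2][1] → acc 136, east 7, south 136
  cycle 4: PE[2][1] → acc 111, east 6, south 111
OS (3×2 grid), PE[2][1]:
  cycle 0: PE[2][1] → acc 0, east 0, south 0
  cycle 1: PE[2][1] → acc 0, east 0, south 0
  cycle 2: PE[2][1] → acc 0, east 0, south 0
  cycle 3: PE[2][1] → acc 6, east 1, south 6
  cycle 4: PE[2][1] → acc 36, east 6, south 5
RS (3×3 grid), PE[2][1]:
  cycle 0: PE[2][1] → acc 0, east 0, south 0
  cycle 1: PE[2][1] → acc 0, east 0, south 0
  cycle 2: PE[2][1] → acc 0, east 0, south 0
  cycle 3: PE[2][1] → acc 26, east 26, south 4
  cycle 4: PE[2][1] → acc 36, east 36, south 5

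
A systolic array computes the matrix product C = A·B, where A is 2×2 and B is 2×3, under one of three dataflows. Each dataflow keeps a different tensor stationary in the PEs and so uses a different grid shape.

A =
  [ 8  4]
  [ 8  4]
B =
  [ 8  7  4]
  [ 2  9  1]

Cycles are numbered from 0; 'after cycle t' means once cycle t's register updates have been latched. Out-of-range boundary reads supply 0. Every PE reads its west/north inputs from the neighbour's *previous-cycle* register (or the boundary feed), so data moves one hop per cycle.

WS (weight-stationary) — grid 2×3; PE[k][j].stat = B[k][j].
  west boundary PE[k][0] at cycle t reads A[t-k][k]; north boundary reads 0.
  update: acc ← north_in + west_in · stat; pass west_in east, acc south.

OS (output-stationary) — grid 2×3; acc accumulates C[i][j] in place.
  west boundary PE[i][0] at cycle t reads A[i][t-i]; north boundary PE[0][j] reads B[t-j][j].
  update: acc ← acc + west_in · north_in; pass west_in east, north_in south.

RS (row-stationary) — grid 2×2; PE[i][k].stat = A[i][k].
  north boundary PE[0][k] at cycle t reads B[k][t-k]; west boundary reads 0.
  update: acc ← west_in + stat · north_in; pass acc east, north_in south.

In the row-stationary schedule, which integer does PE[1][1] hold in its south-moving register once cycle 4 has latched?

Tracing RS — 2×2 array, target PE[1][1]:
  t=0 PE[0][1]: acc=0 h=0 v=0
  t=0 PE[1][0]: acc=0 h=0 v=0
  t=0 PE[1][1]: acc=0 h=0 v=0
  t=1 PE[0][1]: acc=72 h=72 v=2
  t=1 PE[1][0]: acc=64 h=64 v=8
  t=1 PE[1][1]: acc=0 h=0 v=0
  t=2 PE[0][1]: acc=92 h=92 v=9
  t=2 PE[1][0]: acc=56 h=56 v=7
  t=2 PE[1][1]: acc=72 h=72 v=2
  t=3 PE[0][1]: acc=36 h=36 v=1
  t=3 PE[1][0]: acc=32 h=32 v=4
  t=3 PE[1][1]: acc=92 h=92 v=9
  t=4 PE[0][1]: acc=0 h=0 v=0
  t=4 PE[1][0]: acc=0 h=0 v=0
  t=4 PE[1][1]: acc=36 h=36 v=1

register = 1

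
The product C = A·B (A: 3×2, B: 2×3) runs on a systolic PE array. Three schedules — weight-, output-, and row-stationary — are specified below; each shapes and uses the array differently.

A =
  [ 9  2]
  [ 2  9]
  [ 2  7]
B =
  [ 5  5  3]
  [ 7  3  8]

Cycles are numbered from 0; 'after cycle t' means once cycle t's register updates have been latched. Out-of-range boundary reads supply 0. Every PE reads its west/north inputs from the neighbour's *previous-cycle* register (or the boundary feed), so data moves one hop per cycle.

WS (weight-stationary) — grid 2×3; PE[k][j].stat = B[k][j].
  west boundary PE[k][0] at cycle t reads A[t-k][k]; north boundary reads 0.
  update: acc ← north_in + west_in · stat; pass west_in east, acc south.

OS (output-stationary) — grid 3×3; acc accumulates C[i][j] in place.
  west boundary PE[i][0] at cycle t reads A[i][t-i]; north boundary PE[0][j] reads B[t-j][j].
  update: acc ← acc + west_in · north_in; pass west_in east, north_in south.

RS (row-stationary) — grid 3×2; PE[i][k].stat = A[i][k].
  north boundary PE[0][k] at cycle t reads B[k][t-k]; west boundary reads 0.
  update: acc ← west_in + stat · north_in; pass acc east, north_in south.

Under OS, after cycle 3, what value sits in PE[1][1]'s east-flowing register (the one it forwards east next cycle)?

register = 9

OS 3×3: PE[1][1] cycle-by-cycle (with neighbour feeds):
  after 0 — PE[0][1] acc=0, pass-E 0, pass-S 0
  after 0 — PE[1][0] acc=0, pass-E 0, pass-S 0
  after 0 — PE[1][1] acc=0, pass-E 0, pass-S 0
  after 1 — PE[0][1] acc=45, pass-E 9, pass-S 5
  after 1 — PE[1][0] acc=10, pass-E 2, pass-S 5
  after 1 — PE[1][1] acc=0, pass-E 0, pass-S 0
  after 2 — PE[0][1] acc=51, pass-E 2, pass-S 3
  after 2 — PE[1][0] acc=73, pass-E 9, pass-S 7
  after 2 — PE[1][1] acc=10, pass-E 2, pass-S 5
  after 3 — PE[0][1] acc=51, pass-E 0, pass-S 0
  after 3 — PE[1][0] acc=73, pass-E 0, pass-S 0
  after 3 — PE[1][1] acc=37, pass-E 9, pass-S 3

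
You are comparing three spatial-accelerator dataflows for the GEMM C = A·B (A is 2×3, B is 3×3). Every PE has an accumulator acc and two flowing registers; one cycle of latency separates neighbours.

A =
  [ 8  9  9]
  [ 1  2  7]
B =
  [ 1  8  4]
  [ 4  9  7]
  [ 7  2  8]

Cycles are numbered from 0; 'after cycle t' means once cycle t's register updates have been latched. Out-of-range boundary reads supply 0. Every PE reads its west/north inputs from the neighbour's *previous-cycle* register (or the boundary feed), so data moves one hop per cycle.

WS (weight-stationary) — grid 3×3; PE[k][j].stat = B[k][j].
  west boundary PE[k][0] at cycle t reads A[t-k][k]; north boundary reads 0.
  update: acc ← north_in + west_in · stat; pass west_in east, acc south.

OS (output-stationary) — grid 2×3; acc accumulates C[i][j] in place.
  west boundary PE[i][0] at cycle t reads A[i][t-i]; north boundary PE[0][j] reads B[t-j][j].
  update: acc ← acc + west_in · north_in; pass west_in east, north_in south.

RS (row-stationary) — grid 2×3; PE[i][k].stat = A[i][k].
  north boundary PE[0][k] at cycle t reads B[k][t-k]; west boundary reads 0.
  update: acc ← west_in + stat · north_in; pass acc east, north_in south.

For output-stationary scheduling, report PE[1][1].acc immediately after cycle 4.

PE[1][1].acc = 40

OS on a 2×3 grid — tracing PE[1][1] and its feeders:
  @0  [0,1]  acc 0  |  →0  ↓0
  @0  [1,0]  acc 0  |  →0  ↓0
  @0  [1,1]  acc 0  |  →0  ↓0
  @1  [0,1]  acc 64  |  →8  ↓8
  @1  [1,0]  acc 1  |  →1  ↓1
  @1  [1,1]  acc 0  |  →0  ↓0
  @2  [0,1]  acc 145  |  →9  ↓9
  @2  [1,0]  acc 9  |  →2  ↓4
  @2  [1,1]  acc 8  |  →1  ↓8
  @3  [0,1]  acc 163  |  →9  ↓2
  @3  [1,0]  acc 58  |  →7  ↓7
  @3  [1,1]  acc 26  |  →2  ↓9
  @4  [0,1]  acc 163  |  →0  ↓0
  @4  [1,0]  acc 58  |  →0  ↓0
  @4  [1,1]  acc 40  |  →7  ↓2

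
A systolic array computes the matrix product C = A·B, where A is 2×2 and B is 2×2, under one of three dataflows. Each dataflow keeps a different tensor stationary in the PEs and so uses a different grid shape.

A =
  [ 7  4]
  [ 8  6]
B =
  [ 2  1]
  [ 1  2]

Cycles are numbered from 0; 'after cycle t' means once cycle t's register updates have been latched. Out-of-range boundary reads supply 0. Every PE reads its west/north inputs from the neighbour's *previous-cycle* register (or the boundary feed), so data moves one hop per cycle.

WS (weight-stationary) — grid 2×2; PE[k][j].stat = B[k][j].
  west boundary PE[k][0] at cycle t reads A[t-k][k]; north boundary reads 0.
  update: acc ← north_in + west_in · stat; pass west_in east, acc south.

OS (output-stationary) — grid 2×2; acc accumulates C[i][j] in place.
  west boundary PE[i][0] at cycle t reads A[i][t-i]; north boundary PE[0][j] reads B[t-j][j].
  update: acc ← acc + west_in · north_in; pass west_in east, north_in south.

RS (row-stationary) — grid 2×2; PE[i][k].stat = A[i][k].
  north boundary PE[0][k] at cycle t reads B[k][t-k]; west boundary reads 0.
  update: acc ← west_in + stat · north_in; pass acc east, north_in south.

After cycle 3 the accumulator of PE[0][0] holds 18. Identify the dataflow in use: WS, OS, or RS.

dataflow = OS

Under WS (2×2), PE[0][0]:
  @0  [0,0]  acc 14  |  →7  ↓14
  @1  [0,0]  acc 16  |  →8  ↓16
  @2  [0,0]  acc 0  |  →0  ↓0
  @3  [0,0]  acc 0  |  →0  ↓0
Under OS (2×2), PE[0][0]:
  @0  [0,0]  acc 14  |  →7  ↓2
  @1  [0,0]  acc 18  |  →4  ↓1
  @2  [0,0]  acc 18  |  →0  ↓0
  @3  [0,0]  acc 18  |  →0  ↓0
Under RS (2×2), PE[0][0]:
  @0  [0,0]  acc 14  |  →14  ↓2
  @1  [0,0]  acc 7  |  →7  ↓1
  @2  [0,0]  acc 0  |  →0  ↓0
  @3  [0,0]  acc 0  |  →0  ↓0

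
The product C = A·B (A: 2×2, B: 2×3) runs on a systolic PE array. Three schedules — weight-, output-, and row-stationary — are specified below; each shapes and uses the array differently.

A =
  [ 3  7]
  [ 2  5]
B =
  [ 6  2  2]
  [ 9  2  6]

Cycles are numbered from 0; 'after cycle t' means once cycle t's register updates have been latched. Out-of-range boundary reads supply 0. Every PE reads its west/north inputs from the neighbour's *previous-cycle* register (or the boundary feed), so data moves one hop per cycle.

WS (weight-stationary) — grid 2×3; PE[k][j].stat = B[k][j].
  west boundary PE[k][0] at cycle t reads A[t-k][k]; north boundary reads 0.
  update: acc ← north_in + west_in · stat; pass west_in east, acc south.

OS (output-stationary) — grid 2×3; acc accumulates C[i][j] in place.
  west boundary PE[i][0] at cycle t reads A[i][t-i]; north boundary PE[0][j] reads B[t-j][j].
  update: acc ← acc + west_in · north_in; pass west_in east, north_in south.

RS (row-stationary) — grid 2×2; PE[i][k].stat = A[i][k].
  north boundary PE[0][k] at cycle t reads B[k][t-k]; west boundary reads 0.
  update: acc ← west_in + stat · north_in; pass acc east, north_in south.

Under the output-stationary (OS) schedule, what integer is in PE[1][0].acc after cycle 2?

PE[1][0].acc = 57

OS on a 2×3 grid — tracing PE[1][0] and its feeders:
  after 0 — PE[0][0] acc=18, pass-E 3, pass-S 6
  after 0 — PE[1][0] acc=0, pass-E 0, pass-S 0
  after 1 — PE[0][0] acc=81, pass-E 7, pass-S 9
  after 1 — PE[1][0] acc=12, pass-E 2, pass-S 6
  after 2 — PE[0][0] acc=81, pass-E 0, pass-S 0
  after 2 — PE[1][0] acc=57, pass-E 5, pass-S 9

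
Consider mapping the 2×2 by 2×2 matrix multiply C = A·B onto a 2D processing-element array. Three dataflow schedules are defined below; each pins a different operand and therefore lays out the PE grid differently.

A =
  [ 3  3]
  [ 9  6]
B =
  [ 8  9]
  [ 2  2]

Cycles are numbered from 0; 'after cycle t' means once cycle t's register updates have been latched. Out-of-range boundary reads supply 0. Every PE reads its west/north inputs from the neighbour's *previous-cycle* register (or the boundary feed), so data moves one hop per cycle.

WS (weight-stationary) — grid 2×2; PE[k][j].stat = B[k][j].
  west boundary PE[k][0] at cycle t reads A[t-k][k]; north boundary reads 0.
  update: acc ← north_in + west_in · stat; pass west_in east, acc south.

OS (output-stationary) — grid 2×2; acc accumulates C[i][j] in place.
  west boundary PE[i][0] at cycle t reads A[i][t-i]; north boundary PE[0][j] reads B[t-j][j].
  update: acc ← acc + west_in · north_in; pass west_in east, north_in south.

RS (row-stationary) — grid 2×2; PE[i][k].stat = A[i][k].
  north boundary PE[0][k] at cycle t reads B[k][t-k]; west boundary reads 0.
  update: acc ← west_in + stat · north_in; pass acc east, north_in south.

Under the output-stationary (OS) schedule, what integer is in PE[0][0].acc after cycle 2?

OS (2×2). Following PE[0][0] plus its west/north inputs:
  c0 r0c0: 24 / 3 / 8
  c1 r0c0: 30 / 3 / 2
  c2 r0c0: 30 / 0 / 0

PE[0][0].acc = 30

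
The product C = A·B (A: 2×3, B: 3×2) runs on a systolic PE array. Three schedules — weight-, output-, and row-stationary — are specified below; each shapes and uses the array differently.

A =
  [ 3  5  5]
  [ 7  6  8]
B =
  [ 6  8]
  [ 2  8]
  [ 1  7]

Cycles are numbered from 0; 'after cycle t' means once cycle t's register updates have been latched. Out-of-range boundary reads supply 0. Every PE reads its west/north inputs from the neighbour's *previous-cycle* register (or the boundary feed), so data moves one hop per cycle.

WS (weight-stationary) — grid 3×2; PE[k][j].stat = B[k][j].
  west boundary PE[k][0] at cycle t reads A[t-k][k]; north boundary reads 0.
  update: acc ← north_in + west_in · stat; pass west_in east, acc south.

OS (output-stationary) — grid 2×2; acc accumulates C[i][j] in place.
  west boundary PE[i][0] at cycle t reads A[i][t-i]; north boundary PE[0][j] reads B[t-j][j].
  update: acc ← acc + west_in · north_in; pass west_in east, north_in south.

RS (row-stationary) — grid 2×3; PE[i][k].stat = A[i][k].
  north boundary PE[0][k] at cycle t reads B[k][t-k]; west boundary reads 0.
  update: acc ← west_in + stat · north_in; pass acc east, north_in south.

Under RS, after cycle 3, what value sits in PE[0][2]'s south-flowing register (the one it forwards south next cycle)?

RS on a 2×3 grid — tracing PE[0][2] and its feeders:
  after 0 — PE[0][1] acc=0, pass-E 0, pass-S 0
  after 0 — PE[0][2] acc=0, pass-E 0, pass-S 0
  after 1 — PE[0][1] acc=28, pass-E 28, pass-S 2
  after 1 — PE[0][2] acc=0, pass-E 0, pass-S 0
  after 2 — PE[0][1] acc=64, pass-E 64, pass-S 8
  after 2 — PE[0][2] acc=33, pass-E 33, pass-S 1
  after 3 — PE[0][1] acc=0, pass-E 0, pass-S 0
  after 3 — PE[0][2] acc=99, pass-E 99, pass-S 7

register = 7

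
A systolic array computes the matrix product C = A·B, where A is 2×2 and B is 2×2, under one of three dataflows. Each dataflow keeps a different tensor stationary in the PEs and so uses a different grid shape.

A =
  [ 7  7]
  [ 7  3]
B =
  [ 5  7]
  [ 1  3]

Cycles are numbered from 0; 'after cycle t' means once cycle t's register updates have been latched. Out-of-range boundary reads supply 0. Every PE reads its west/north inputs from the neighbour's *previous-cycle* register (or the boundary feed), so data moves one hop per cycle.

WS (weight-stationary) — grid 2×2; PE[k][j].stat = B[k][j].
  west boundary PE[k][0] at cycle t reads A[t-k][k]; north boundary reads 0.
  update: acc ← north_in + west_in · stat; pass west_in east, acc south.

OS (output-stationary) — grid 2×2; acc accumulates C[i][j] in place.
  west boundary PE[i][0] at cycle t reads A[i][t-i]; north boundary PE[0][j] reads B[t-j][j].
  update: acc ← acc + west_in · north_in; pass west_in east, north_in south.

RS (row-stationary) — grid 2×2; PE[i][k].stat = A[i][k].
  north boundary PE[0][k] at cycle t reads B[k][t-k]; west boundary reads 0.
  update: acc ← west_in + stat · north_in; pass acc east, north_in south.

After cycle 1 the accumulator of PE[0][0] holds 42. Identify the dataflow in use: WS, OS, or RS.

dataflow = OS

WS (2×2 grid), PE[0][0]:
  cycle 0: PE[0][0] → acc 35, east 7, south 35
  cycle 1: PE[0][0] → acc 35, east 7, south 35
OS (2×2 grid), PE[0][0]:
  cycle 0: PE[0][0] → acc 35, east 7, south 5
  cycle 1: PE[0][0] → acc 42, east 7, south 1
RS (2×2 grid), PE[0][0]:
  cycle 0: PE[0][0] → acc 35, east 35, south 5
  cycle 1: PE[0][0] → acc 49, east 49, south 7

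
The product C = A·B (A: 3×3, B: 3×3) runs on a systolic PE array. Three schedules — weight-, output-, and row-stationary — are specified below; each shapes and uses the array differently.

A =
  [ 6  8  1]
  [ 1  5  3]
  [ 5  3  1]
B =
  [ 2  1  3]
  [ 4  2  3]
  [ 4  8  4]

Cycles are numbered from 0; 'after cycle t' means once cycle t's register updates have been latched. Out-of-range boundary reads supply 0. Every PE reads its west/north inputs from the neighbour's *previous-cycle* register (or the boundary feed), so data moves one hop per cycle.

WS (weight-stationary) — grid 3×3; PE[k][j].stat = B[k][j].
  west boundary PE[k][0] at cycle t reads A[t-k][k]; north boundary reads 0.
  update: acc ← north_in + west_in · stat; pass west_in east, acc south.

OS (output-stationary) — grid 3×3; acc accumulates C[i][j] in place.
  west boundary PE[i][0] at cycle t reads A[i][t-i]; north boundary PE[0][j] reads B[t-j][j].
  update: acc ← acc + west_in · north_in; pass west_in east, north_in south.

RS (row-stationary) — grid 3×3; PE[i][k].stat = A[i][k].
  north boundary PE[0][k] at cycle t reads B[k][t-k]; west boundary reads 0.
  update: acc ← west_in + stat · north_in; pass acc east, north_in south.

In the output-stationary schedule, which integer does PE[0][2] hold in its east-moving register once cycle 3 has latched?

register = 8

OS 3×3: PE[0][2] cycle-by-cycle (with neighbour feeds):
  0: (0,1).acc=0  regs=<0,0>
  0: (0,2).acc=0  regs=<0,0>
  1: (0,1).acc=6  regs=<6,1>
  1: (0,2).acc=0  regs=<0,0>
  2: (0,1).acc=22  regs=<8,2>
  2: (0,2).acc=18  regs=<6,3>
  3: (0,1).acc=30  regs=<1,8>
  3: (0,2).acc=42  regs=<8,3>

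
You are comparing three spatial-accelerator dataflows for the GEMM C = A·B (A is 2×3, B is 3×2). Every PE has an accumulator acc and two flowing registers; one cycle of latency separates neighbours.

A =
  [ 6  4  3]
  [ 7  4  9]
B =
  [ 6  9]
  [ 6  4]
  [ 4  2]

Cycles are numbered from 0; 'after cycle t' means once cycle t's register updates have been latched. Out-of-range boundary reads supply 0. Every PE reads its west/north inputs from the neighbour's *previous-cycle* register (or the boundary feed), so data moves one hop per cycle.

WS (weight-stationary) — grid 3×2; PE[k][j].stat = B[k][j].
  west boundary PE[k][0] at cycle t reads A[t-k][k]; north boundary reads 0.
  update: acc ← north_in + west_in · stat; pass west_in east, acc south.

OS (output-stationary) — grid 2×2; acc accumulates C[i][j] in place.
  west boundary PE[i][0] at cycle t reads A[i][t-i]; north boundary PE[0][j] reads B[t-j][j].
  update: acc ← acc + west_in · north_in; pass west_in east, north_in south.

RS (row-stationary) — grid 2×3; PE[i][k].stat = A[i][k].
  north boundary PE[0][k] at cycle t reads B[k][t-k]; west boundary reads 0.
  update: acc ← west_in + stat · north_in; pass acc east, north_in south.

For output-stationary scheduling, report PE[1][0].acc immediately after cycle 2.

PE[1][0].acc = 66

OS on a 2×2 grid — tracing PE[1][0] and its feeders:
  @0  [0,0]  acc 36  |  →6  ↓6
  @0  [1,0]  acc 0  |  →0  ↓0
  @1  [0,0]  acc 60  |  →4  ↓6
  @1  [1,0]  acc 42  |  →7  ↓6
  @2  [0,0]  acc 72  |  →3  ↓4
  @2  [1,0]  acc 66  |  →4  ↓6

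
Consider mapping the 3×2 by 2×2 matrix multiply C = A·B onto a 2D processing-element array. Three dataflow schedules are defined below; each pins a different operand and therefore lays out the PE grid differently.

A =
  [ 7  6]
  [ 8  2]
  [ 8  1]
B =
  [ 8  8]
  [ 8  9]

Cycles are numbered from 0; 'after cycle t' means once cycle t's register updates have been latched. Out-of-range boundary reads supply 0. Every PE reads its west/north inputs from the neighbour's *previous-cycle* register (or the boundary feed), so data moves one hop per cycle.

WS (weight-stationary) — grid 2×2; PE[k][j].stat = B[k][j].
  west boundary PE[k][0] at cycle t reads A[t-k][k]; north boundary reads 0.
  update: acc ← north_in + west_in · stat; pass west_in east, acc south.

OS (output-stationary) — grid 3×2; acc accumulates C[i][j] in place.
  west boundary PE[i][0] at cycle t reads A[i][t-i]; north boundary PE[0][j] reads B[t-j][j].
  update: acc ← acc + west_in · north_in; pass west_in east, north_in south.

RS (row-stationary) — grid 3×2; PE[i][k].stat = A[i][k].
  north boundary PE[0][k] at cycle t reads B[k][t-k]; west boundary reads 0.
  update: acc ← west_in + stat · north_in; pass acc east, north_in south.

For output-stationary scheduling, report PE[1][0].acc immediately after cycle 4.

OS 3×2: PE[1][0] cycle-by-cycle (with neighbour feeds):
  [0] (0,0) acc=56 (h:7 v:8)
  [0] (1,0) acc=0 (h:0 v:0)
  [1] (0,0) acc=104 (h:6 v:8)
  [1] (1,0) acc=64 (h:8 v:8)
  [2] (0,0) acc=104 (h:0 v:0)
  [2] (1,0) acc=80 (h:2 v:8)
  [3] (0,0) acc=104 (h:0 v:0)
  [3] (1,0) acc=80 (h:0 v:0)
  [4] (0,0) acc=104 (h:0 v:0)
  [4] (1,0) acc=80 (h:0 v:0)

PE[1][0].acc = 80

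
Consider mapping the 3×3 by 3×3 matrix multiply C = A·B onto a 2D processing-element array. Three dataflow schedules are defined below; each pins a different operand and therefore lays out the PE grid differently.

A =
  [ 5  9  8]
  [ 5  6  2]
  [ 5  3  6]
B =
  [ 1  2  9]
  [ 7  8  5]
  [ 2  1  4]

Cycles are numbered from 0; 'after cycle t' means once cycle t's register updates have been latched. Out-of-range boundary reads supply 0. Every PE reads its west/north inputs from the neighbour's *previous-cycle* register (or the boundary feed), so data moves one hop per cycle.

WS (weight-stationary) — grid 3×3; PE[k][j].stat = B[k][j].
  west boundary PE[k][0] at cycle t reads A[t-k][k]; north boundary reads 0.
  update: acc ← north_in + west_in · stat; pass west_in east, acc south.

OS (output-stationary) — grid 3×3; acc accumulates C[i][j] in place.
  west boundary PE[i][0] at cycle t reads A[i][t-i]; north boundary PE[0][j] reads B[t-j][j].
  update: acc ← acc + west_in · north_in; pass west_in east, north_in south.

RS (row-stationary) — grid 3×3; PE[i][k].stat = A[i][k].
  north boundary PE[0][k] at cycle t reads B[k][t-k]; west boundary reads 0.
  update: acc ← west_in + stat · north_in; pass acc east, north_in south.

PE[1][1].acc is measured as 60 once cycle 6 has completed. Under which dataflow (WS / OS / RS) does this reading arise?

dataflow = OS

WS [3×3] PE[1][1] across cycles:
  after 0 — PE[1][1] acc=0, pass-E 0, pass-S 0
  after 1 — PE[1][1] acc=0, pass-E 0, pass-S 0
  after 2 — PE[1][1] acc=82, pass-E 9, pass-S 82
  after 3 — PE[1][1] acc=58, pass-E 6, pass-S 58
  after 4 — PE[1][1] acc=34, pass-E 3, pass-S 34
  after 5 — PE[1][1] acc=0, pass-E 0, pass-S 0
  after 6 — PE[1][1] acc=0, pass-E 0, pass-S 0
OS [3×3] PE[1][1] across cycles:
  after 0 — PE[1][1] acc=0, pass-E 0, pass-S 0
  after 1 — PE[1][1] acc=0, pass-E 0, pass-S 0
  after 2 — PE[1][1] acc=10, pass-E 5, pass-S 2
  after 3 — PE[1][1] acc=58, pass-E 6, pass-S 8
  after 4 — PE[1][1] acc=60, pass-E 2, pass-S 1
  after 5 — PE[1][1] acc=60, pass-E 0, pass-S 0
  after 6 — PE[1][1] acc=60, pass-E 0, pass-S 0
RS [3×3] PE[1][1] across cycles:
  after 0 — PE[1][1] acc=0, pass-E 0, pass-S 0
  after 1 — PE[1][1] acc=0, pass-E 0, pass-S 0
  after 2 — PE[1][1] acc=47, pass-E 47, pass-S 7
  after 3 — PE[1][1] acc=58, pass-E 58, pass-S 8
  after 4 — PE[1][1] acc=75, pass-E 75, pass-S 5
  after 5 — PE[1][1] acc=0, pass-E 0, pass-S 0
  after 6 — PE[1][1] acc=0, pass-E 0, pass-S 0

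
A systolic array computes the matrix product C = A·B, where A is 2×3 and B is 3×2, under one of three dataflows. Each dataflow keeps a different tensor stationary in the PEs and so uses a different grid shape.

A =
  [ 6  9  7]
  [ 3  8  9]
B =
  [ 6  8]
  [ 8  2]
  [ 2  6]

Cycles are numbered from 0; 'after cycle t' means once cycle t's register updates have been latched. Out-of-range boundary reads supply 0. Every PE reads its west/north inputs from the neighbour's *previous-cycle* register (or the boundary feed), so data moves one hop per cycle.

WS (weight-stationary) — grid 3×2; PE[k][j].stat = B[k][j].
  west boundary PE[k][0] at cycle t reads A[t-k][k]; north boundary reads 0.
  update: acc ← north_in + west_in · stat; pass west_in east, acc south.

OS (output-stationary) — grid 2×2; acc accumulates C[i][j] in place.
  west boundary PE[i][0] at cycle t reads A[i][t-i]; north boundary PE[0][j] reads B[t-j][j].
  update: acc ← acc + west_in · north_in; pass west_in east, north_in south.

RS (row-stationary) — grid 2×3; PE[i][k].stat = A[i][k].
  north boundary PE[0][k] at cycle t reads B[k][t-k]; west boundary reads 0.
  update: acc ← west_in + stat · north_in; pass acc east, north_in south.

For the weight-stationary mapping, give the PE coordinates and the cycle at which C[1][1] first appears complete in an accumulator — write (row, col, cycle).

WS — PE[2][1] is where C[1][1] collects:
  [0] (2,1) acc=0 (h:0 v:0)
  [1] (2,1) acc=0 (h:0 v:0)
  [2] (2,1) acc=0 (h:0 v:0)
  [3] (2,1) acc=108 (h:7 v:108)
  [4] (2,1) acc=94 (h:9 v:94)

(row, col, cycle) = (2, 1, 4)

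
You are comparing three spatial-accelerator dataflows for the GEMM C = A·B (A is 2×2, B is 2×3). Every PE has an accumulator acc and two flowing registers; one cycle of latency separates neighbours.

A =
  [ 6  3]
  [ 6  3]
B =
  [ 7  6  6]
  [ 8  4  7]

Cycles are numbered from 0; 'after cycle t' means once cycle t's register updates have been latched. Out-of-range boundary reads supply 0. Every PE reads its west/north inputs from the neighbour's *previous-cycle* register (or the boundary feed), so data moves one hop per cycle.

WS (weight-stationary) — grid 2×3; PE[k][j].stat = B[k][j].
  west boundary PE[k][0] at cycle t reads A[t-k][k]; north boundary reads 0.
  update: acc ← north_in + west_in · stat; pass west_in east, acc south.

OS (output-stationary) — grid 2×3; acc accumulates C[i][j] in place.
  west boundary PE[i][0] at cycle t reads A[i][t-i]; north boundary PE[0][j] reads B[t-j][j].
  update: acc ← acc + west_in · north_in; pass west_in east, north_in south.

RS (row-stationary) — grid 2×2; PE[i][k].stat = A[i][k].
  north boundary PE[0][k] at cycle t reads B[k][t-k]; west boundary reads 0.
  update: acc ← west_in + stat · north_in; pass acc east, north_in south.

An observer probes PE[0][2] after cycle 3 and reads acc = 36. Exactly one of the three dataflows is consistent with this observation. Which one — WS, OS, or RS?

dataflow = WS

WS (2×3 grid), PE[0][2]:
  [0] (0,2) acc=0 (h:0 v:0)
  [1] (0,2) acc=0 (h:0 v:0)
  [2] (0,2) acc=36 (h:6 v:36)
  [3] (0,2) acc=36 (h:6 v:36)
OS (2×3 grid), PE[0][2]:
  [0] (0,2) acc=0 (h:0 v:0)
  [1] (0,2) acc=0 (h:0 v:0)
  [2] (0,2) acc=36 (h:6 v:6)
  [3] (0,2) acc=57 (h:3 v:7)
RS: PE[0][2] is outside its 2×2 grid.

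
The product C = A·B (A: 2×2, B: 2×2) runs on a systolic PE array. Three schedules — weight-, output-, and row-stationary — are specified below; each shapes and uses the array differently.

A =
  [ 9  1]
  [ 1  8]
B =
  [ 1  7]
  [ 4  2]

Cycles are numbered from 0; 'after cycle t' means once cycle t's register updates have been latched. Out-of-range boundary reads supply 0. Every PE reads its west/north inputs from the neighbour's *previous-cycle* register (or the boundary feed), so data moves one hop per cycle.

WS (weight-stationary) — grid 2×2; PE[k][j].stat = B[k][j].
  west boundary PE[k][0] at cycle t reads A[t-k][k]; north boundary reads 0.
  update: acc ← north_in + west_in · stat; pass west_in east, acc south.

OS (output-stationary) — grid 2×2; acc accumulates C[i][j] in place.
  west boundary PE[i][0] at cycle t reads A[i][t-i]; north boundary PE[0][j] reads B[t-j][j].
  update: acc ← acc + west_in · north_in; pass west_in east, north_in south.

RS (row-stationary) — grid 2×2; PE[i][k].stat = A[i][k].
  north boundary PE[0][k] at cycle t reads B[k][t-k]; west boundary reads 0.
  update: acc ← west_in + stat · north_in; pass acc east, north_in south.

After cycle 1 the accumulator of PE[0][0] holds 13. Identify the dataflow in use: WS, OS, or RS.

dataflow = OS

WS [2×2] PE[0][0] across cycles:
  t=0 PE[0][0]: acc=9 h=9 v=9
  t=1 PE[0][0]: acc=1 h=1 v=1
OS [2×2] PE[0][0] across cycles:
  t=0 PE[0][0]: acc=9 h=9 v=1
  t=1 PE[0][0]: acc=13 h=1 v=4
RS [2×2] PE[0][0] across cycles:
  t=0 PE[0][0]: acc=9 h=9 v=1
  t=1 PE[0][0]: acc=63 h=63 v=7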